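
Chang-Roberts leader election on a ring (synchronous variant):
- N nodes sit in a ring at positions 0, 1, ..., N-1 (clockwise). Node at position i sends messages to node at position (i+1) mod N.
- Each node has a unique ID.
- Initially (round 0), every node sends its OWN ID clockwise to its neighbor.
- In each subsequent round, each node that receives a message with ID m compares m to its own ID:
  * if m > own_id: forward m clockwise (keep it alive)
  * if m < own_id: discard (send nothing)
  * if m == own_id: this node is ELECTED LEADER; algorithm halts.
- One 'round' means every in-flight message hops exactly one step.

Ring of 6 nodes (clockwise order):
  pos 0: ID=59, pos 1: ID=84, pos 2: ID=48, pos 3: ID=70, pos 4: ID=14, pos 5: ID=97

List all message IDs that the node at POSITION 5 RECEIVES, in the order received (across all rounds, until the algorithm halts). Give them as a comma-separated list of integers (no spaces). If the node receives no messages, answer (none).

Answer: 14,70,84,97

Derivation:
Round 1: pos1(id84) recv 59: drop; pos2(id48) recv 84: fwd; pos3(id70) recv 48: drop; pos4(id14) recv 70: fwd; pos5(id97) recv 14: drop; pos0(id59) recv 97: fwd
Round 2: pos3(id70) recv 84: fwd; pos5(id97) recv 70: drop; pos1(id84) recv 97: fwd
Round 3: pos4(id14) recv 84: fwd; pos2(id48) recv 97: fwd
Round 4: pos5(id97) recv 84: drop; pos3(id70) recv 97: fwd
Round 5: pos4(id14) recv 97: fwd
Round 6: pos5(id97) recv 97: ELECTED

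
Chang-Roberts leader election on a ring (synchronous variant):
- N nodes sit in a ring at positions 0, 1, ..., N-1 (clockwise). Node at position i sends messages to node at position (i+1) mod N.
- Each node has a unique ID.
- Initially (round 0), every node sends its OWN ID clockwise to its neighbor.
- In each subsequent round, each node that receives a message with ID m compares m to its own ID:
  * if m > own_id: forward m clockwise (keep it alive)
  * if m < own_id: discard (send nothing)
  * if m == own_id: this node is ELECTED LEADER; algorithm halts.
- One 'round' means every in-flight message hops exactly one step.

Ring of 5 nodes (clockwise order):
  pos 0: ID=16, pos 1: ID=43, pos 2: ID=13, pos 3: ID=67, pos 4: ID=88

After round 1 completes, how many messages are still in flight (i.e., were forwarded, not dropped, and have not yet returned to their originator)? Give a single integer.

Answer: 2

Derivation:
Round 1: pos1(id43) recv 16: drop; pos2(id13) recv 43: fwd; pos3(id67) recv 13: drop; pos4(id88) recv 67: drop; pos0(id16) recv 88: fwd
After round 1: 2 messages still in flight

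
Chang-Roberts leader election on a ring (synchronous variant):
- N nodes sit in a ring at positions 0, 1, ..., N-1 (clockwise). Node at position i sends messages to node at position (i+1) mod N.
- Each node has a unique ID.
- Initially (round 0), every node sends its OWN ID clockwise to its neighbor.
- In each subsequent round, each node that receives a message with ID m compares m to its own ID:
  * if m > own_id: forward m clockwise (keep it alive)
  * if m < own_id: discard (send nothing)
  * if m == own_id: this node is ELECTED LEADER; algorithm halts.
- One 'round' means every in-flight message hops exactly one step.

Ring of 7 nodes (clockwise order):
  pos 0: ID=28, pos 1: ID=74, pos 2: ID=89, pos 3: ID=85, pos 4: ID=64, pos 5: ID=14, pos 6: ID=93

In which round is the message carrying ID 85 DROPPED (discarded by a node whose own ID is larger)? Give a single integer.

Answer: 3

Derivation:
Round 1: pos1(id74) recv 28: drop; pos2(id89) recv 74: drop; pos3(id85) recv 89: fwd; pos4(id64) recv 85: fwd; pos5(id14) recv 64: fwd; pos6(id93) recv 14: drop; pos0(id28) recv 93: fwd
Round 2: pos4(id64) recv 89: fwd; pos5(id14) recv 85: fwd; pos6(id93) recv 64: drop; pos1(id74) recv 93: fwd
Round 3: pos5(id14) recv 89: fwd; pos6(id93) recv 85: drop; pos2(id89) recv 93: fwd
Round 4: pos6(id93) recv 89: drop; pos3(id85) recv 93: fwd
Round 5: pos4(id64) recv 93: fwd
Round 6: pos5(id14) recv 93: fwd
Round 7: pos6(id93) recv 93: ELECTED
Message ID 85 originates at pos 3; dropped at pos 6 in round 3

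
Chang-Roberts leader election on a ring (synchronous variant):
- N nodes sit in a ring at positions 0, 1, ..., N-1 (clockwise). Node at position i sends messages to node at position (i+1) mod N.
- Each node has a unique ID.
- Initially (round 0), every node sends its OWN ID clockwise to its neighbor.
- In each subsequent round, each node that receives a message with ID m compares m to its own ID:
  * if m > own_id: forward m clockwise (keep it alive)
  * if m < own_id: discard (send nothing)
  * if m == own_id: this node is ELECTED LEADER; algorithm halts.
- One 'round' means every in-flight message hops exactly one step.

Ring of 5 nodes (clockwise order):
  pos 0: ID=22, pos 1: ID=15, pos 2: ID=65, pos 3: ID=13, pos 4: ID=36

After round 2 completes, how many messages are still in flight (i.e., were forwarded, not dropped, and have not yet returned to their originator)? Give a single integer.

Answer: 2

Derivation:
Round 1: pos1(id15) recv 22: fwd; pos2(id65) recv 15: drop; pos3(id13) recv 65: fwd; pos4(id36) recv 13: drop; pos0(id22) recv 36: fwd
Round 2: pos2(id65) recv 22: drop; pos4(id36) recv 65: fwd; pos1(id15) recv 36: fwd
After round 2: 2 messages still in flight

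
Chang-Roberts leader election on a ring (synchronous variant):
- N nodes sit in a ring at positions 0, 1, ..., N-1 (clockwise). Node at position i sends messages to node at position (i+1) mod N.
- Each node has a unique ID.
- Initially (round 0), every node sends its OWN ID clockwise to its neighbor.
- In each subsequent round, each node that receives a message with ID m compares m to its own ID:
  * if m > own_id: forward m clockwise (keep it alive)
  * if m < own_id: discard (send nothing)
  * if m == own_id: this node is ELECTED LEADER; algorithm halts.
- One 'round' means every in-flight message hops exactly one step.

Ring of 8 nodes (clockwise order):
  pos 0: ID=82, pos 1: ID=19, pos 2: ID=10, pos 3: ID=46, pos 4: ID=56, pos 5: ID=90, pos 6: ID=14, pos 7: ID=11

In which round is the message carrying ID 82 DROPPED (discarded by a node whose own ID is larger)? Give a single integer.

Answer: 5

Derivation:
Round 1: pos1(id19) recv 82: fwd; pos2(id10) recv 19: fwd; pos3(id46) recv 10: drop; pos4(id56) recv 46: drop; pos5(id90) recv 56: drop; pos6(id14) recv 90: fwd; pos7(id11) recv 14: fwd; pos0(id82) recv 11: drop
Round 2: pos2(id10) recv 82: fwd; pos3(id46) recv 19: drop; pos7(id11) recv 90: fwd; pos0(id82) recv 14: drop
Round 3: pos3(id46) recv 82: fwd; pos0(id82) recv 90: fwd
Round 4: pos4(id56) recv 82: fwd; pos1(id19) recv 90: fwd
Round 5: pos5(id90) recv 82: drop; pos2(id10) recv 90: fwd
Round 6: pos3(id46) recv 90: fwd
Round 7: pos4(id56) recv 90: fwd
Round 8: pos5(id90) recv 90: ELECTED
Message ID 82 originates at pos 0; dropped at pos 5 in round 5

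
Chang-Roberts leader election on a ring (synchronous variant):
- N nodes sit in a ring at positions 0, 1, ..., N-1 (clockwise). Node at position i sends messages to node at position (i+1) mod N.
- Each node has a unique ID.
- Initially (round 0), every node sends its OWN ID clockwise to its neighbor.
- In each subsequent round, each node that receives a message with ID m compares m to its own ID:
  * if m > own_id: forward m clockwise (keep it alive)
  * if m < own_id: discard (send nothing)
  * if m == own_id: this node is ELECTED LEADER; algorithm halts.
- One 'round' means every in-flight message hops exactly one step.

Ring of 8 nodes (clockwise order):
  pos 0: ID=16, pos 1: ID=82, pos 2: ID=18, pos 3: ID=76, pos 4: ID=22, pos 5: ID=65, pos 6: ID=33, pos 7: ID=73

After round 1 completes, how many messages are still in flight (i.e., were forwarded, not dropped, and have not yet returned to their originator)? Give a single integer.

Round 1: pos1(id82) recv 16: drop; pos2(id18) recv 82: fwd; pos3(id76) recv 18: drop; pos4(id22) recv 76: fwd; pos5(id65) recv 22: drop; pos6(id33) recv 65: fwd; pos7(id73) recv 33: drop; pos0(id16) recv 73: fwd
After round 1: 4 messages still in flight

Answer: 4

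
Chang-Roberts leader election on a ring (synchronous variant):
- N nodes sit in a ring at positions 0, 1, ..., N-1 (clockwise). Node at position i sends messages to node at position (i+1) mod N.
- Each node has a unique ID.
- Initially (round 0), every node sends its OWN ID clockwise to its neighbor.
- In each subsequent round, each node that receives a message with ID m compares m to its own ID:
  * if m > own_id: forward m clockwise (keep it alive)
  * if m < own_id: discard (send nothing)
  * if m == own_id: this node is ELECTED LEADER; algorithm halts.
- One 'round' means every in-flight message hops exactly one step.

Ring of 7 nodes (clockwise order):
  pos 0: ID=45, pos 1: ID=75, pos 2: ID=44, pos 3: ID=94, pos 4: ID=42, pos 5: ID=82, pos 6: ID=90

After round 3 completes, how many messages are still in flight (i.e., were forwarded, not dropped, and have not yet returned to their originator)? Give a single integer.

Round 1: pos1(id75) recv 45: drop; pos2(id44) recv 75: fwd; pos3(id94) recv 44: drop; pos4(id42) recv 94: fwd; pos5(id82) recv 42: drop; pos6(id90) recv 82: drop; pos0(id45) recv 90: fwd
Round 2: pos3(id94) recv 75: drop; pos5(id82) recv 94: fwd; pos1(id75) recv 90: fwd
Round 3: pos6(id90) recv 94: fwd; pos2(id44) recv 90: fwd
After round 3: 2 messages still in flight

Answer: 2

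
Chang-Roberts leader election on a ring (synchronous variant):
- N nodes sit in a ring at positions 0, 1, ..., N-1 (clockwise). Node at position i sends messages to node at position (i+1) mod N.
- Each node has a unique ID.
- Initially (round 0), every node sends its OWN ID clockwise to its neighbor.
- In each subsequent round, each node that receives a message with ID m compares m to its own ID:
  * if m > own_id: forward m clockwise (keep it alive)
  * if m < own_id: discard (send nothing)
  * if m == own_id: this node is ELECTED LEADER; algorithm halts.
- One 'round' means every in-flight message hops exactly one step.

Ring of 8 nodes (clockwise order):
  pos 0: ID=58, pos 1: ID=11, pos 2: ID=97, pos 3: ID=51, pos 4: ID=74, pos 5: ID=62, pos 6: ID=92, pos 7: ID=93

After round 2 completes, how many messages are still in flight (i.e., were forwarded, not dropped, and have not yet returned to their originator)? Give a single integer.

Round 1: pos1(id11) recv 58: fwd; pos2(id97) recv 11: drop; pos3(id51) recv 97: fwd; pos4(id74) recv 51: drop; pos5(id62) recv 74: fwd; pos6(id92) recv 62: drop; pos7(id93) recv 92: drop; pos0(id58) recv 93: fwd
Round 2: pos2(id97) recv 58: drop; pos4(id74) recv 97: fwd; pos6(id92) recv 74: drop; pos1(id11) recv 93: fwd
After round 2: 2 messages still in flight

Answer: 2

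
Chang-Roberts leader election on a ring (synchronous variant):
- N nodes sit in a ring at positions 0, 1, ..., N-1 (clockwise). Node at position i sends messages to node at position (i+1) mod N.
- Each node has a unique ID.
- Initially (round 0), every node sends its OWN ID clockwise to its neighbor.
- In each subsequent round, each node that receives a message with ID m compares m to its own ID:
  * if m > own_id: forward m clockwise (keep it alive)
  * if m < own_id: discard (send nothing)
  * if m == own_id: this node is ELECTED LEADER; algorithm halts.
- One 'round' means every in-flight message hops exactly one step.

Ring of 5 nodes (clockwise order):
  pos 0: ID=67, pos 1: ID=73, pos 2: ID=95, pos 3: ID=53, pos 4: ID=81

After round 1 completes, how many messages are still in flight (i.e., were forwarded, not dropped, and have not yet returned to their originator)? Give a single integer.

Round 1: pos1(id73) recv 67: drop; pos2(id95) recv 73: drop; pos3(id53) recv 95: fwd; pos4(id81) recv 53: drop; pos0(id67) recv 81: fwd
After round 1: 2 messages still in flight

Answer: 2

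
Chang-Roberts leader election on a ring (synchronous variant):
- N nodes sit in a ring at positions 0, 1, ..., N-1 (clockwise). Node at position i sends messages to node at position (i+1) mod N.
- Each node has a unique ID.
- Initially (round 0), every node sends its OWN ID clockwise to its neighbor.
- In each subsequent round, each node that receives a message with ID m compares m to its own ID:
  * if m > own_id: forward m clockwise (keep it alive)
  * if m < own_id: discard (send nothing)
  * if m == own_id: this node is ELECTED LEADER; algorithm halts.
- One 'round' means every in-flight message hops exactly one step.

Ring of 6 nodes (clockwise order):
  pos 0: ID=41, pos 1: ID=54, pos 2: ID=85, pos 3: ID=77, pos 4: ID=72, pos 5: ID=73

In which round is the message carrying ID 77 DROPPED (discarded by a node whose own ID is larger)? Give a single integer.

Round 1: pos1(id54) recv 41: drop; pos2(id85) recv 54: drop; pos3(id77) recv 85: fwd; pos4(id72) recv 77: fwd; pos5(id73) recv 72: drop; pos0(id41) recv 73: fwd
Round 2: pos4(id72) recv 85: fwd; pos5(id73) recv 77: fwd; pos1(id54) recv 73: fwd
Round 3: pos5(id73) recv 85: fwd; pos0(id41) recv 77: fwd; pos2(id85) recv 73: drop
Round 4: pos0(id41) recv 85: fwd; pos1(id54) recv 77: fwd
Round 5: pos1(id54) recv 85: fwd; pos2(id85) recv 77: drop
Round 6: pos2(id85) recv 85: ELECTED
Message ID 77 originates at pos 3; dropped at pos 2 in round 5

Answer: 5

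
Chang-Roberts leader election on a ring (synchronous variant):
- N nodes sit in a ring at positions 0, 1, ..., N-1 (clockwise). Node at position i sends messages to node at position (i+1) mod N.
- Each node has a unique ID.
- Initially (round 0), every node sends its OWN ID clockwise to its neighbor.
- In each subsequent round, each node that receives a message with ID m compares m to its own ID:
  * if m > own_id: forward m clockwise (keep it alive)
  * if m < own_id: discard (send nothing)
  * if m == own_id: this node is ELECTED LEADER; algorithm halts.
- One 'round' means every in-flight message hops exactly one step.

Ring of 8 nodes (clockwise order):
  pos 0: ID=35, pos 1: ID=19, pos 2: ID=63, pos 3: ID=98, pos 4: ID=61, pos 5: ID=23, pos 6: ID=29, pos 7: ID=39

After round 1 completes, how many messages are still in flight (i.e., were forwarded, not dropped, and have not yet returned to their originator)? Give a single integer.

Round 1: pos1(id19) recv 35: fwd; pos2(id63) recv 19: drop; pos3(id98) recv 63: drop; pos4(id61) recv 98: fwd; pos5(id23) recv 61: fwd; pos6(id29) recv 23: drop; pos7(id39) recv 29: drop; pos0(id35) recv 39: fwd
After round 1: 4 messages still in flight

Answer: 4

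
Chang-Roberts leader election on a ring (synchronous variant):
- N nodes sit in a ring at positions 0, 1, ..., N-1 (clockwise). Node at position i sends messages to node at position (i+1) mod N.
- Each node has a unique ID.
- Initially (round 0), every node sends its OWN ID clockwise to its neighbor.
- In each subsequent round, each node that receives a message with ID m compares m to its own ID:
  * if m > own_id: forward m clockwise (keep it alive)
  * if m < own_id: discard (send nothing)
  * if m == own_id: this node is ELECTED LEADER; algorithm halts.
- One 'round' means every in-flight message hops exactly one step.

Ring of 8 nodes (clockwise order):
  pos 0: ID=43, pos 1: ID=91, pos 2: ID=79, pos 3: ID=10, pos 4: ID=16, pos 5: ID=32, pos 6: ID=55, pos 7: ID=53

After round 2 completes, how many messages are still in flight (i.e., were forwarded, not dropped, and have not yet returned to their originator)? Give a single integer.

Round 1: pos1(id91) recv 43: drop; pos2(id79) recv 91: fwd; pos3(id10) recv 79: fwd; pos4(id16) recv 10: drop; pos5(id32) recv 16: drop; pos6(id55) recv 32: drop; pos7(id53) recv 55: fwd; pos0(id43) recv 53: fwd
Round 2: pos3(id10) recv 91: fwd; pos4(id16) recv 79: fwd; pos0(id43) recv 55: fwd; pos1(id91) recv 53: drop
After round 2: 3 messages still in flight

Answer: 3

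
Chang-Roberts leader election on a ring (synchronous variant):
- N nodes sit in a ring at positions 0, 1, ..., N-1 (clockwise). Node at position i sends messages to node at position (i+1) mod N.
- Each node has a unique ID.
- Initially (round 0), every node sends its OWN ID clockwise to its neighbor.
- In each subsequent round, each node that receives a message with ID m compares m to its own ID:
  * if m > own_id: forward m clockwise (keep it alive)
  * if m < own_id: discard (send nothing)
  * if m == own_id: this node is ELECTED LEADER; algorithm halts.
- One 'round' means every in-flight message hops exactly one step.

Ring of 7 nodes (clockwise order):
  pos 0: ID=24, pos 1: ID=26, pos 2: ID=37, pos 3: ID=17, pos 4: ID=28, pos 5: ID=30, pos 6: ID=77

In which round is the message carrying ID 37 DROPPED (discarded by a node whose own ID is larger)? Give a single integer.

Answer: 4

Derivation:
Round 1: pos1(id26) recv 24: drop; pos2(id37) recv 26: drop; pos3(id17) recv 37: fwd; pos4(id28) recv 17: drop; pos5(id30) recv 28: drop; pos6(id77) recv 30: drop; pos0(id24) recv 77: fwd
Round 2: pos4(id28) recv 37: fwd; pos1(id26) recv 77: fwd
Round 3: pos5(id30) recv 37: fwd; pos2(id37) recv 77: fwd
Round 4: pos6(id77) recv 37: drop; pos3(id17) recv 77: fwd
Round 5: pos4(id28) recv 77: fwd
Round 6: pos5(id30) recv 77: fwd
Round 7: pos6(id77) recv 77: ELECTED
Message ID 37 originates at pos 2; dropped at pos 6 in round 4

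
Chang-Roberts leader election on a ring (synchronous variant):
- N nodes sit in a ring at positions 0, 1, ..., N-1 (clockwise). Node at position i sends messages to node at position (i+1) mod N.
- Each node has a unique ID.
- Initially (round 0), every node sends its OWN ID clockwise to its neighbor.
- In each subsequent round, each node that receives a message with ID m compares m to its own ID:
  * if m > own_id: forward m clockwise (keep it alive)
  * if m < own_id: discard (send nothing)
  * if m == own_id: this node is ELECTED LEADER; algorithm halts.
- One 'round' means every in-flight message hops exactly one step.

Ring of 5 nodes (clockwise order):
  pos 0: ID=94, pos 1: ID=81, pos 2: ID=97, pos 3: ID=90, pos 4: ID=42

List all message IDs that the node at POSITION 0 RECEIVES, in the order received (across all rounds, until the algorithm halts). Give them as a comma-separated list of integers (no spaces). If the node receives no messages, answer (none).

Answer: 42,90,97

Derivation:
Round 1: pos1(id81) recv 94: fwd; pos2(id97) recv 81: drop; pos3(id90) recv 97: fwd; pos4(id42) recv 90: fwd; pos0(id94) recv 42: drop
Round 2: pos2(id97) recv 94: drop; pos4(id42) recv 97: fwd; pos0(id94) recv 90: drop
Round 3: pos0(id94) recv 97: fwd
Round 4: pos1(id81) recv 97: fwd
Round 5: pos2(id97) recv 97: ELECTED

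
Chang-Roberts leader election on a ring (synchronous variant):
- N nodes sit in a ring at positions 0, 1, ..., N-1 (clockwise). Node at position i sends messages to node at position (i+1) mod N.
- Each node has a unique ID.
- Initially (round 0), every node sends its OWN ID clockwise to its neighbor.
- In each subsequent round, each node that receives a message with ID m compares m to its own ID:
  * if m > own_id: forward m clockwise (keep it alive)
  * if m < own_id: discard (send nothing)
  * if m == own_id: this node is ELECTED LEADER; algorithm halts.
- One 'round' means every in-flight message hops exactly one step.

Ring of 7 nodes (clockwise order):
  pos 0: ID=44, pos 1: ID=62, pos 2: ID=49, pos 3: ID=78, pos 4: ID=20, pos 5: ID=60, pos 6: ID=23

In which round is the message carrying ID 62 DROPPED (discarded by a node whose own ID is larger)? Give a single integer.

Answer: 2

Derivation:
Round 1: pos1(id62) recv 44: drop; pos2(id49) recv 62: fwd; pos3(id78) recv 49: drop; pos4(id20) recv 78: fwd; pos5(id60) recv 20: drop; pos6(id23) recv 60: fwd; pos0(id44) recv 23: drop
Round 2: pos3(id78) recv 62: drop; pos5(id60) recv 78: fwd; pos0(id44) recv 60: fwd
Round 3: pos6(id23) recv 78: fwd; pos1(id62) recv 60: drop
Round 4: pos0(id44) recv 78: fwd
Round 5: pos1(id62) recv 78: fwd
Round 6: pos2(id49) recv 78: fwd
Round 7: pos3(id78) recv 78: ELECTED
Message ID 62 originates at pos 1; dropped at pos 3 in round 2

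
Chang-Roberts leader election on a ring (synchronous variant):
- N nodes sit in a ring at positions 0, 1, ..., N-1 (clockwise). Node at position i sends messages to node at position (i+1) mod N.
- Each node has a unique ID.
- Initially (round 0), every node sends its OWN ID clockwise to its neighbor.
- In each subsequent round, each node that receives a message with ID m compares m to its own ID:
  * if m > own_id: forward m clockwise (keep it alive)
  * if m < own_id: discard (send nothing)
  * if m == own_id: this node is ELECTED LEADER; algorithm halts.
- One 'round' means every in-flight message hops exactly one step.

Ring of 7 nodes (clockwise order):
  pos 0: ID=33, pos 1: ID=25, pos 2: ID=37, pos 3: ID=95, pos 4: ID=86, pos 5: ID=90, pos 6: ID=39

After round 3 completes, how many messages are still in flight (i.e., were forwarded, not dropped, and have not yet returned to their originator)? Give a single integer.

Answer: 3

Derivation:
Round 1: pos1(id25) recv 33: fwd; pos2(id37) recv 25: drop; pos3(id95) recv 37: drop; pos4(id86) recv 95: fwd; pos5(id90) recv 86: drop; pos6(id39) recv 90: fwd; pos0(id33) recv 39: fwd
Round 2: pos2(id37) recv 33: drop; pos5(id90) recv 95: fwd; pos0(id33) recv 90: fwd; pos1(id25) recv 39: fwd
Round 3: pos6(id39) recv 95: fwd; pos1(id25) recv 90: fwd; pos2(id37) recv 39: fwd
After round 3: 3 messages still in flight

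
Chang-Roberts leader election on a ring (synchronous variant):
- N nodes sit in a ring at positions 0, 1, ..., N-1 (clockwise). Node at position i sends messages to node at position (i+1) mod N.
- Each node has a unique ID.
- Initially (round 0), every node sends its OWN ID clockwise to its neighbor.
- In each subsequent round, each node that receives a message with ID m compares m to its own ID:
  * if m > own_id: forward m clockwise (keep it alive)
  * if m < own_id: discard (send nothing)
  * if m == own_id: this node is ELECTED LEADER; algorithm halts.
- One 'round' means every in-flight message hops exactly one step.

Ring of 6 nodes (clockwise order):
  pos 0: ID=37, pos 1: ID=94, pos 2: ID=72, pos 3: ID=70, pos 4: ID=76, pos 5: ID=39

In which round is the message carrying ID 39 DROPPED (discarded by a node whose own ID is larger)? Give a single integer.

Round 1: pos1(id94) recv 37: drop; pos2(id72) recv 94: fwd; pos3(id70) recv 72: fwd; pos4(id76) recv 70: drop; pos5(id39) recv 76: fwd; pos0(id37) recv 39: fwd
Round 2: pos3(id70) recv 94: fwd; pos4(id76) recv 72: drop; pos0(id37) recv 76: fwd; pos1(id94) recv 39: drop
Round 3: pos4(id76) recv 94: fwd; pos1(id94) recv 76: drop
Round 4: pos5(id39) recv 94: fwd
Round 5: pos0(id37) recv 94: fwd
Round 6: pos1(id94) recv 94: ELECTED
Message ID 39 originates at pos 5; dropped at pos 1 in round 2

Answer: 2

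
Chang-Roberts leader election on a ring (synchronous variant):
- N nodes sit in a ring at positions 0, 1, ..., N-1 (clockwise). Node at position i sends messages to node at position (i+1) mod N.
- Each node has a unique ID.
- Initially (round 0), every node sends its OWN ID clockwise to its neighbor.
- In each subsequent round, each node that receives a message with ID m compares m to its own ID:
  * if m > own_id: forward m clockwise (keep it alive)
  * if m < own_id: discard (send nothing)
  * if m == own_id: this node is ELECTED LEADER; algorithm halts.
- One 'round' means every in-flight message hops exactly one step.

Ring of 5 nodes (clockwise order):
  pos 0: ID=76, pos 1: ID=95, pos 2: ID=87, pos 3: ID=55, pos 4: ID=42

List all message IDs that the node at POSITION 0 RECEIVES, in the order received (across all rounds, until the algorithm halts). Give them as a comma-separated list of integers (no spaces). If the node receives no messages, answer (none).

Round 1: pos1(id95) recv 76: drop; pos2(id87) recv 95: fwd; pos3(id55) recv 87: fwd; pos4(id42) recv 55: fwd; pos0(id76) recv 42: drop
Round 2: pos3(id55) recv 95: fwd; pos4(id42) recv 87: fwd; pos0(id76) recv 55: drop
Round 3: pos4(id42) recv 95: fwd; pos0(id76) recv 87: fwd
Round 4: pos0(id76) recv 95: fwd; pos1(id95) recv 87: drop
Round 5: pos1(id95) recv 95: ELECTED

Answer: 42,55,87,95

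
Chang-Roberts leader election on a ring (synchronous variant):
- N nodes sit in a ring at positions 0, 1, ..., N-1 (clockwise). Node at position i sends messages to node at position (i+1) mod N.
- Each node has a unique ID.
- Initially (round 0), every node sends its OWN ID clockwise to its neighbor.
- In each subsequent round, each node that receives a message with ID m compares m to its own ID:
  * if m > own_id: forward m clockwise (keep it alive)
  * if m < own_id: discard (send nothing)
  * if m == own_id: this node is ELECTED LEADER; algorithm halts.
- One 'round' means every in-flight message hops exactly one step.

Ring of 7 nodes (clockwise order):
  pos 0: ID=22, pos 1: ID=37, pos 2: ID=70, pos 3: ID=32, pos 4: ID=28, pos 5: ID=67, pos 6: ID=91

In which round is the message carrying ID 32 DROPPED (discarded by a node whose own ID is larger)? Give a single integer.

Answer: 2

Derivation:
Round 1: pos1(id37) recv 22: drop; pos2(id70) recv 37: drop; pos3(id32) recv 70: fwd; pos4(id28) recv 32: fwd; pos5(id67) recv 28: drop; pos6(id91) recv 67: drop; pos0(id22) recv 91: fwd
Round 2: pos4(id28) recv 70: fwd; pos5(id67) recv 32: drop; pos1(id37) recv 91: fwd
Round 3: pos5(id67) recv 70: fwd; pos2(id70) recv 91: fwd
Round 4: pos6(id91) recv 70: drop; pos3(id32) recv 91: fwd
Round 5: pos4(id28) recv 91: fwd
Round 6: pos5(id67) recv 91: fwd
Round 7: pos6(id91) recv 91: ELECTED
Message ID 32 originates at pos 3; dropped at pos 5 in round 2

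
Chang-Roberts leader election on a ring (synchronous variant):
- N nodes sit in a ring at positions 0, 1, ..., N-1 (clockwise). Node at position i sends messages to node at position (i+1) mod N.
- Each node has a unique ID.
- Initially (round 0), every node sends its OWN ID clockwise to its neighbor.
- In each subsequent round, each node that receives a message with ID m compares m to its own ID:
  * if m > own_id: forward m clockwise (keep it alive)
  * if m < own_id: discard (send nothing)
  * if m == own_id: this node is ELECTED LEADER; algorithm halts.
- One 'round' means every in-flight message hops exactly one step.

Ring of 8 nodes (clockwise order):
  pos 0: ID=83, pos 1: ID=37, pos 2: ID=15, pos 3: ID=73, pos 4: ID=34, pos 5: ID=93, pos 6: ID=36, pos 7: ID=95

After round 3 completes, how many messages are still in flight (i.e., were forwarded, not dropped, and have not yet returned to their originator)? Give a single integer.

Round 1: pos1(id37) recv 83: fwd; pos2(id15) recv 37: fwd; pos3(id73) recv 15: drop; pos4(id34) recv 73: fwd; pos5(id93) recv 34: drop; pos6(id36) recv 93: fwd; pos7(id95) recv 36: drop; pos0(id83) recv 95: fwd
Round 2: pos2(id15) recv 83: fwd; pos3(id73) recv 37: drop; pos5(id93) recv 73: drop; pos7(id95) recv 93: drop; pos1(id37) recv 95: fwd
Round 3: pos3(id73) recv 83: fwd; pos2(id15) recv 95: fwd
After round 3: 2 messages still in flight

Answer: 2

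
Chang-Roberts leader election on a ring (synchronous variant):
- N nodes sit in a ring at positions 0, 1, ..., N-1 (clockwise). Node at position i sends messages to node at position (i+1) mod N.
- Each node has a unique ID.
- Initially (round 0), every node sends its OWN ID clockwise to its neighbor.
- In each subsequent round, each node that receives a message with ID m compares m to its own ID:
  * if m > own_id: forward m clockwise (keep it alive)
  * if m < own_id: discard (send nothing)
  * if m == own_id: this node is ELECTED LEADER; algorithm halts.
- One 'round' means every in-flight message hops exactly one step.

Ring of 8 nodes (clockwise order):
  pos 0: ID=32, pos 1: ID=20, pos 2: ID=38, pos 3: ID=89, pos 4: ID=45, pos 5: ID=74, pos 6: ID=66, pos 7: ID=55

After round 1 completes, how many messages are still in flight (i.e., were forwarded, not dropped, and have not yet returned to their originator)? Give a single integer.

Answer: 5

Derivation:
Round 1: pos1(id20) recv 32: fwd; pos2(id38) recv 20: drop; pos3(id89) recv 38: drop; pos4(id45) recv 89: fwd; pos5(id74) recv 45: drop; pos6(id66) recv 74: fwd; pos7(id55) recv 66: fwd; pos0(id32) recv 55: fwd
After round 1: 5 messages still in flight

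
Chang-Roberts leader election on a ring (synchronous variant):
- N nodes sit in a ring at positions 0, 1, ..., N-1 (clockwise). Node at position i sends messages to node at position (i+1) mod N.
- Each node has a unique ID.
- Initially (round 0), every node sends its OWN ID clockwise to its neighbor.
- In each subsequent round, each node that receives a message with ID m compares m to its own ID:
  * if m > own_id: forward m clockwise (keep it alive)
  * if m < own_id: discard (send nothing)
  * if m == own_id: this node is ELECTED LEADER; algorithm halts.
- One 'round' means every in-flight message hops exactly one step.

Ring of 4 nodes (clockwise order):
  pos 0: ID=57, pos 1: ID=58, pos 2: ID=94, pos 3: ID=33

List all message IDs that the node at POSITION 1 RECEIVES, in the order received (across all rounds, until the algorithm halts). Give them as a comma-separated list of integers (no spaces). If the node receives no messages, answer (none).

Answer: 57,94

Derivation:
Round 1: pos1(id58) recv 57: drop; pos2(id94) recv 58: drop; pos3(id33) recv 94: fwd; pos0(id57) recv 33: drop
Round 2: pos0(id57) recv 94: fwd
Round 3: pos1(id58) recv 94: fwd
Round 4: pos2(id94) recv 94: ELECTED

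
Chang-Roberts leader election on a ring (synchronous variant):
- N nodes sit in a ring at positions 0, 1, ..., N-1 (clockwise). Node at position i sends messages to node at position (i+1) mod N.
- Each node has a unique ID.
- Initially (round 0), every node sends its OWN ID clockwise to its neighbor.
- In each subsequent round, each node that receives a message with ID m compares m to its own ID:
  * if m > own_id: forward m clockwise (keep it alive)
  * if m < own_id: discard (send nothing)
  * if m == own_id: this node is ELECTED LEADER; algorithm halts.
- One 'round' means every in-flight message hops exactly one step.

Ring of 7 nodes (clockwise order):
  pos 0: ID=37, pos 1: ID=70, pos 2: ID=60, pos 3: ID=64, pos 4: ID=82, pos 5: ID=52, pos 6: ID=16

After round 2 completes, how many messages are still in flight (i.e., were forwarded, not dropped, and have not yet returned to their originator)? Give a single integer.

Answer: 3

Derivation:
Round 1: pos1(id70) recv 37: drop; pos2(id60) recv 70: fwd; pos3(id64) recv 60: drop; pos4(id82) recv 64: drop; pos5(id52) recv 82: fwd; pos6(id16) recv 52: fwd; pos0(id37) recv 16: drop
Round 2: pos3(id64) recv 70: fwd; pos6(id16) recv 82: fwd; pos0(id37) recv 52: fwd
After round 2: 3 messages still in flight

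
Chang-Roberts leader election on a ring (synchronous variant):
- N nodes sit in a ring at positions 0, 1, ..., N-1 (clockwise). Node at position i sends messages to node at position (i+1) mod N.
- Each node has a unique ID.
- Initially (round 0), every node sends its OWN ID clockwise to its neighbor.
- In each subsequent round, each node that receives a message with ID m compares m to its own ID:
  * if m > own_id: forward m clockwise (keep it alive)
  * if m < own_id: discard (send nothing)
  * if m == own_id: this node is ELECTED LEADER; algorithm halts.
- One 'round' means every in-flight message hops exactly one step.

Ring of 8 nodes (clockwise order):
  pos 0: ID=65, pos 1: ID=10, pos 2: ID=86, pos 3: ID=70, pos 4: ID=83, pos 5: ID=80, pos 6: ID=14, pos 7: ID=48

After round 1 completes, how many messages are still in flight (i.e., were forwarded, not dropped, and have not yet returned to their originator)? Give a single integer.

Round 1: pos1(id10) recv 65: fwd; pos2(id86) recv 10: drop; pos3(id70) recv 86: fwd; pos4(id83) recv 70: drop; pos5(id80) recv 83: fwd; pos6(id14) recv 80: fwd; pos7(id48) recv 14: drop; pos0(id65) recv 48: drop
After round 1: 4 messages still in flight

Answer: 4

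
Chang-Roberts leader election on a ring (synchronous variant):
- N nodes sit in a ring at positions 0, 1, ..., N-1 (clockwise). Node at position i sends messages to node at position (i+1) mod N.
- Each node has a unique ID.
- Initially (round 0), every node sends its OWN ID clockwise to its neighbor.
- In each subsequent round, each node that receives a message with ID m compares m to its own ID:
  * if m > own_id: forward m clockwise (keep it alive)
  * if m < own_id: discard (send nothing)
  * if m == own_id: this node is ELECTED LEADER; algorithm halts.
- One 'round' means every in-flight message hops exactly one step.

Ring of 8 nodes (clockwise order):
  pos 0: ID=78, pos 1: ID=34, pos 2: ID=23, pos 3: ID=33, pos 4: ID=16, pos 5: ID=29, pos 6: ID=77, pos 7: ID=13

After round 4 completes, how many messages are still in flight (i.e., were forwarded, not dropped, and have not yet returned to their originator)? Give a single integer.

Answer: 2

Derivation:
Round 1: pos1(id34) recv 78: fwd; pos2(id23) recv 34: fwd; pos3(id33) recv 23: drop; pos4(id16) recv 33: fwd; pos5(id29) recv 16: drop; pos6(id77) recv 29: drop; pos7(id13) recv 77: fwd; pos0(id78) recv 13: drop
Round 2: pos2(id23) recv 78: fwd; pos3(id33) recv 34: fwd; pos5(id29) recv 33: fwd; pos0(id78) recv 77: drop
Round 3: pos3(id33) recv 78: fwd; pos4(id16) recv 34: fwd; pos6(id77) recv 33: drop
Round 4: pos4(id16) recv 78: fwd; pos5(id29) recv 34: fwd
After round 4: 2 messages still in flight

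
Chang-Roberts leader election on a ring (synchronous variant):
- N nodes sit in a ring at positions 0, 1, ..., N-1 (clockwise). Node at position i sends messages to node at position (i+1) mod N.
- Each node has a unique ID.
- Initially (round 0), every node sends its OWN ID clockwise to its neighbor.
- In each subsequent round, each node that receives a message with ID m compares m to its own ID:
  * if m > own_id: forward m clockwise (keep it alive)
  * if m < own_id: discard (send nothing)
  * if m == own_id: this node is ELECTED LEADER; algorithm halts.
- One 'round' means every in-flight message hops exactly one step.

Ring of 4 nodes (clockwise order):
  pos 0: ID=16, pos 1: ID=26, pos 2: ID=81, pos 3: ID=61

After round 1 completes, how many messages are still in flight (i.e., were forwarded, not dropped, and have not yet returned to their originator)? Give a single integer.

Round 1: pos1(id26) recv 16: drop; pos2(id81) recv 26: drop; pos3(id61) recv 81: fwd; pos0(id16) recv 61: fwd
After round 1: 2 messages still in flight

Answer: 2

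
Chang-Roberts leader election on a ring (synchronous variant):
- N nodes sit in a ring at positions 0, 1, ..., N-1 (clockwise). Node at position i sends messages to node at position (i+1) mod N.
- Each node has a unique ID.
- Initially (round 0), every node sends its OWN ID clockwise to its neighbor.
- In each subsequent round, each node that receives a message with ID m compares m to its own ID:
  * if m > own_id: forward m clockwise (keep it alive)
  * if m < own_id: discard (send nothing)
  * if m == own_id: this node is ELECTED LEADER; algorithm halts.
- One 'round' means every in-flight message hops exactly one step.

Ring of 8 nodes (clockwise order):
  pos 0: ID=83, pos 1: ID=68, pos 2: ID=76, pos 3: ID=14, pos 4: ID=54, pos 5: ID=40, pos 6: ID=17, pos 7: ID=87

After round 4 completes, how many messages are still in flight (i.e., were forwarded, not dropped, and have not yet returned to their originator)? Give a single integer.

Round 1: pos1(id68) recv 83: fwd; pos2(id76) recv 68: drop; pos3(id14) recv 76: fwd; pos4(id54) recv 14: drop; pos5(id40) recv 54: fwd; pos6(id17) recv 40: fwd; pos7(id87) recv 17: drop; pos0(id83) recv 87: fwd
Round 2: pos2(id76) recv 83: fwd; pos4(id54) recv 76: fwd; pos6(id17) recv 54: fwd; pos7(id87) recv 40: drop; pos1(id68) recv 87: fwd
Round 3: pos3(id14) recv 83: fwd; pos5(id40) recv 76: fwd; pos7(id87) recv 54: drop; pos2(id76) recv 87: fwd
Round 4: pos4(id54) recv 83: fwd; pos6(id17) recv 76: fwd; pos3(id14) recv 87: fwd
After round 4: 3 messages still in flight

Answer: 3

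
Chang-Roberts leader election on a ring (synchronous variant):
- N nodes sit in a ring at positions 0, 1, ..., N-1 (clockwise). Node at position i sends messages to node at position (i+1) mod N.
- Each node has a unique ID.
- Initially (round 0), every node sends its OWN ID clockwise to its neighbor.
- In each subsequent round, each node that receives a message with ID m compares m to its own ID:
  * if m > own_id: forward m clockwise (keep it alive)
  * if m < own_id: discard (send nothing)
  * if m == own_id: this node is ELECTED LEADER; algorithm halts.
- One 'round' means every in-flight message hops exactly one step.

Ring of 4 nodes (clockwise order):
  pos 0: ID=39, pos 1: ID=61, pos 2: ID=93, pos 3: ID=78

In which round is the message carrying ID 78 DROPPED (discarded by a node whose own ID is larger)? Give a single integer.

Answer: 3

Derivation:
Round 1: pos1(id61) recv 39: drop; pos2(id93) recv 61: drop; pos3(id78) recv 93: fwd; pos0(id39) recv 78: fwd
Round 2: pos0(id39) recv 93: fwd; pos1(id61) recv 78: fwd
Round 3: pos1(id61) recv 93: fwd; pos2(id93) recv 78: drop
Round 4: pos2(id93) recv 93: ELECTED
Message ID 78 originates at pos 3; dropped at pos 2 in round 3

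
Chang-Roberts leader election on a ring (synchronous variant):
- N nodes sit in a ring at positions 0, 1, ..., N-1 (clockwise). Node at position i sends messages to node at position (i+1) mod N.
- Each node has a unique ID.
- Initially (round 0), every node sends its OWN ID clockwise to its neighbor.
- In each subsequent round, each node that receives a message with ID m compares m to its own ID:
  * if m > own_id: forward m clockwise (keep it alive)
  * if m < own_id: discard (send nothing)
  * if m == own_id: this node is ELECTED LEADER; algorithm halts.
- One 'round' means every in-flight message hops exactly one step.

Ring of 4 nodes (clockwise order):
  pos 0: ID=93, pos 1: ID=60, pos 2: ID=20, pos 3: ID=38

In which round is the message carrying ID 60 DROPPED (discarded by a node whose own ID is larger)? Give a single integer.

Round 1: pos1(id60) recv 93: fwd; pos2(id20) recv 60: fwd; pos3(id38) recv 20: drop; pos0(id93) recv 38: drop
Round 2: pos2(id20) recv 93: fwd; pos3(id38) recv 60: fwd
Round 3: pos3(id38) recv 93: fwd; pos0(id93) recv 60: drop
Round 4: pos0(id93) recv 93: ELECTED
Message ID 60 originates at pos 1; dropped at pos 0 in round 3

Answer: 3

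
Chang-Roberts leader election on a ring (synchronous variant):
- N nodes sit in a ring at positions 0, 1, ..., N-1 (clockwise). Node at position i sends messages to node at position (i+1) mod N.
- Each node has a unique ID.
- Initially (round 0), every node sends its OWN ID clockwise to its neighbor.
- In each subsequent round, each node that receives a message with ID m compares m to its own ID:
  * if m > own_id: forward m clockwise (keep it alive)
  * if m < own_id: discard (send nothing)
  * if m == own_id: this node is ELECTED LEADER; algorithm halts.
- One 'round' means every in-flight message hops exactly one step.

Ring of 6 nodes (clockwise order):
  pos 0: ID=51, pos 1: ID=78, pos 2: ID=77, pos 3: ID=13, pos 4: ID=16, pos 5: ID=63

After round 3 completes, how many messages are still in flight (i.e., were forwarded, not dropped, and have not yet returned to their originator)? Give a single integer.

Answer: 2

Derivation:
Round 1: pos1(id78) recv 51: drop; pos2(id77) recv 78: fwd; pos3(id13) recv 77: fwd; pos4(id16) recv 13: drop; pos5(id63) recv 16: drop; pos0(id51) recv 63: fwd
Round 2: pos3(id13) recv 78: fwd; pos4(id16) recv 77: fwd; pos1(id78) recv 63: drop
Round 3: pos4(id16) recv 78: fwd; pos5(id63) recv 77: fwd
After round 3: 2 messages still in flight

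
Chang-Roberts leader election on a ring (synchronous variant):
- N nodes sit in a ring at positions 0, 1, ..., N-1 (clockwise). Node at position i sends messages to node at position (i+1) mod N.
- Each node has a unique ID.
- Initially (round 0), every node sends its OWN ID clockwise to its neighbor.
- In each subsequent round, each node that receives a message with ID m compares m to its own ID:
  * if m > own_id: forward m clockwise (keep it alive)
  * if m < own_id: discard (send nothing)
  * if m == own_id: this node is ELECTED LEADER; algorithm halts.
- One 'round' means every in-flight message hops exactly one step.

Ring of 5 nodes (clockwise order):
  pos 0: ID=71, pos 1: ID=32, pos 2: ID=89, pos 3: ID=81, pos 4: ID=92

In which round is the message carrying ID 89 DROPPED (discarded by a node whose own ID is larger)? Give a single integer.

Round 1: pos1(id32) recv 71: fwd; pos2(id89) recv 32: drop; pos3(id81) recv 89: fwd; pos4(id92) recv 81: drop; pos0(id71) recv 92: fwd
Round 2: pos2(id89) recv 71: drop; pos4(id92) recv 89: drop; pos1(id32) recv 92: fwd
Round 3: pos2(id89) recv 92: fwd
Round 4: pos3(id81) recv 92: fwd
Round 5: pos4(id92) recv 92: ELECTED
Message ID 89 originates at pos 2; dropped at pos 4 in round 2

Answer: 2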